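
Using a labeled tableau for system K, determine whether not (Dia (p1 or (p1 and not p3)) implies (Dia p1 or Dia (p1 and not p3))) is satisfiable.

1. not (Dia (p1 or (p1 and not p3)) implies (Dia p1 or Dia (p1 and not p3))), w0
2. Dia (p1 or (p1 and not p3)), w0   [neg-implies-rule on 1]
3. not (Dia p1 or Dia (p1 and not p3)), w0   [neg-implies-rule on 1]
4. not Dia p1, w0   [neg-or-rule on 3]
5. not Dia (p1 and not p3), w0   [neg-or-rule on 3]
6. p1 or (p1 and not p3), w1   [Dia-rule on 2: fresh world w1, w0Rw1]
7. not p1, w1   [neg-Dia-rule on 4 via w0Rw1]
8. not (p1 and not p3), w1   [neg-Dia-rule on 5 via w0Rw1]
9. p1 and not p3, w1   [or-rule on 6 (branches; this branch)]
10. p1, w1   [and-rule on 9]
11. not p3, w1   [and-rule on 9]
Accessibility: w0Rw1
Branch closes: p1 and not p1 both at w1.
All branches of the tableau close; one closing branch shown above.

No, unsatisfiable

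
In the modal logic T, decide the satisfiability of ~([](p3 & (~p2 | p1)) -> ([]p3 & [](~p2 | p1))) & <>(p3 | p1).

No, unsatisfiable

1. ~([](p3 & (~p2 | p1)) -> ([]p3 & [](~p2 | p1))) & <>(p3 | p1), w0
2. ~([](p3 & (~p2 | p1)) -> ([]p3 & [](~p2 | p1))), w0   [&-rule on 1]
3. <>(p3 | p1), w0   [&-rule on 1]
4. [](p3 & (~p2 | p1)), w0   [~->-rule on 2]
5. ~([]p3 & [](~p2 | p1)), w0   [~->-rule on 2]
6. p3 & (~p2 | p1), w0   [[]-rule on 4 via w0Rw0]
7. p3, w0   [&-rule on 6]
8. ~p2 | p1, w0   [&-rule on 6]
9. ~[](~p2 | p1), w0   [~&-rule on 5 (branches; this branch)]
10. p1, w0   [|-rule on 8 (branches; this branch)]
11. p3 | p1, w1   [<>-rule on 3: fresh world w1, w0Rw1]
12. p3 & (~p2 | p1), w1   [[]-rule on 4 via w0Rw1]
13. p3, w1   [&-rule on 12]
14. ~p2 | p1, w1   [&-rule on 12]
15. p1, w1   [|-rule on 11 (branches; this branch)]
16. ~(~p2 | p1), w2   [~[]-rule on 9: fresh world w2, w0Rw2]
17. p2, w2   [~|-rule on 16]
18. ~p1, w2   [~|-rule on 16]
19. p3 & (~p2 | p1), w2   [[]-rule on 4 via w0Rw2]
20. p3, w2   [&-rule on 19]
21. ~p2 | p1, w2   [&-rule on 19]
22. p1, w2   [|-rule on 21 (branches; this branch)]
Accessibility: w0Rw0, w0Rw1, w0Rw2, w1Rw1, w2Rw2
Branch closes: p1 and ~p1 both at w2.
All branches of the tableau close; one closing branch shown above.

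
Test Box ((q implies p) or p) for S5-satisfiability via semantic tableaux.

Satisfiable (open branch found)

1. Box ((q implies p) or p), u
2. (q implies p) or p, u   [Box-rule on 1 via uRu]
3. p, u   [or-rule on 2 (branches; this branch)]
Accessibility: uRu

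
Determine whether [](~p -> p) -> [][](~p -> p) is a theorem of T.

Invalid (countermodel exists)

Tableau for the negation ~([](~p -> p) -> [][](~p -> p)):
1. ~([](~p -> p) -> [][](~p -> p)), 0
2. [](~p -> p), 0
3. ~[][](~p -> p), 0
4. ~p -> p, 0
5. p, 0
6. ~[](~p -> p), 1
7. ~p -> p, 1
8. p, 1
9. ~(~p -> p), 2
10. ~p, 2
Accessibility: 0R0, 0R1, 1R1, 1R2, 2R2
The negation has an open branch (countermodel exists).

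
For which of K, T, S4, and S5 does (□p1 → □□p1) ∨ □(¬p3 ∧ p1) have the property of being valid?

S4-tableau for the negation ¬((□p1 → □□p1) ∨ □(¬p3 ∧ p1)):
1. ¬((□p1 → □□p1) ∨ □(¬p3 ∧ p1)), 0
2. ¬(□p1 → □□p1), 0
3. ¬□(¬p3 ∧ p1), 0
4. □p1, 0
5. ¬□□p1, 0
6. p1, 0
7. ¬(¬p3 ∧ p1), 1
8. p1, 1
9. p3, 1
10. ¬□p1, 2
11. p1, 2
12. ¬p1, 3
13. p1, 3
Accessibility: 0R0, 0R1, 0R2, 0R3, 1R1, 2R2, 2R3, 3R3
Branch closes: p1 and ¬p1 both at 3.
Every branch closes (one shown): valid in S4, hence also in S5 (every theorem of S4 is a theorem of S5).
T-tableau for the negation ¬((□p1 → □□p1) ∨ □(¬p3 ∧ p1)):
1. ¬((□p1 → □□p1) ∨ □(¬p3 ∧ p1)), 0
2. ¬(□p1 → □□p1), 0
3. ¬□(¬p3 ∧ p1), 0
4. □p1, 0
5. ¬□□p1, 0
6. p1, 0
7. ¬(¬p3 ∧ p1), 1
8. p1, 1
9. p3, 1
10. ¬□p1, 2
11. p1, 2
12. ¬p1, 3
Accessibility: 0R0, 0R1, 0R2, 1R1, 2R2, 2R3, 3R3
Complete open branch: countermodel on a T-frame, so not valid in T, nor in K (the same frame is also a K-frame).

S4, S5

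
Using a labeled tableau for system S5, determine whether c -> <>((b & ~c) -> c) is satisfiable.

1. c -> <>((b & ~c) -> c), u
2. <>((b & ~c) -> c), u
3. (b & ~c) -> c, v
4. c, v
Accessibility: uRu, uRv, vRu, vRv

Satisfiable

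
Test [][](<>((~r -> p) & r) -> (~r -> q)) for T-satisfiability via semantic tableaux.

1. [][](<>((~r -> p) & r) -> (~r -> q)), w0
2. [](<>((~r -> p) & r) -> (~r -> q)), w0
3. <>((~r -> p) & r) -> (~r -> q), w0
4. ~r -> q, w0
5. q, w0
Accessibility: w0Rw0

Satisfiable (open branch found)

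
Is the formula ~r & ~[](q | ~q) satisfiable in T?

1. ~r & ~[](q | ~q), w0
2. ~r, w0   [&-rule on 1]
3. ~[](q | ~q), w0   [&-rule on 1]
4. ~(q | ~q), w1   [~[]-rule on 3: fresh world w1, w0Rw1]
5. ~q, w1   [~|-rule on 4]
6. q, w1   [~|-rule on 4]
Accessibility: w0Rw0, w0Rw1, w1Rw1
Branch closes: q and ~q both at w1.
Every branch closes; the branch above is one of them.

No, unsatisfiable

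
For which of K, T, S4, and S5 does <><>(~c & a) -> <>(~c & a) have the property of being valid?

S4, S5

T-tableau for the negation ~(<><>(~c & a) -> <>(~c & a)):
1. ~(<><>(~c & a) -> <>(~c & a)), 0
2. <><>(~c & a), 0
3. ~<>(~c & a), 0
4. ~(~c & a), 0
5. ~a, 0
6. <>(~c & a), 1
7. ~(~c & a), 1
8. ~a, 1
9. ~c & a, 2
10. ~c, 2
11. a, 2
Accessibility: 0R0, 0R1, 1R1, 1R2, 2R2
Complete open branch: countermodel on a T-frame, so not valid in T, nor in K (the same frame is also a K-frame).
S4-tableau for the negation ~(<><>(~c & a) -> <>(~c & a)):
1. ~(<><>(~c & a) -> <>(~c & a)), 0
2. <><>(~c & a), 0
3. ~<>(~c & a), 0
4. ~(~c & a), 0
5. ~a, 0
6. <>(~c & a), 1
7. ~(~c & a), 1
8. ~a, 1
9. ~c & a, 2
10. ~c, 2
11. a, 2
12. ~(~c & a), 2
13. ~a, 2
Accessibility: 0R0, 0R1, 0R2, 1R1, 1R2, 2R2
Branch closes: a and ~a both at 2.
Every branch closes (one shown): valid in S4, hence also in S5 (every theorem of S4 is a theorem of S5).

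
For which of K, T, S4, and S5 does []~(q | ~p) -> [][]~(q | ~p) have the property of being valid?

T-tableau for the negation ~([]~(q | ~p) -> [][]~(q | ~p)):
1. ~([]~(q | ~p) -> [][]~(q | ~p)), 0
2. []~(q | ~p), 0   [~->-rule on 1]
3. ~[][]~(q | ~p), 0   [~->-rule on 1]
4. ~(q | ~p), 0   [[]-rule on 2 via 0R0]
5. ~q, 0   [~|-rule on 4]
6. p, 0   [~|-rule on 4]
7. ~[]~(q | ~p), 1   [~[]-rule on 3: fresh world 1, 0R1]
8. ~(q | ~p), 1   [[]-rule on 2 via 0R1]
9. ~q, 1   [~|-rule on 8]
10. p, 1   [~|-rule on 8]
11. q | ~p, 2   [~[]-rule on 7: fresh world 2, 1R2]
12. ~p, 2   [|-rule on 11 (branches; this branch)]
Accessibility: 0R0, 0R1, 1R1, 1R2, 2R2
Complete open branch: countermodel on a T-frame, so not valid in T, nor in K (the same frame is also a K-frame).
S4-tableau for the negation ~([]~(q | ~p) -> [][]~(q | ~p)):
1. ~([]~(q | ~p) -> [][]~(q | ~p)), 0
2. []~(q | ~p), 0   [~->-rule on 1]
3. ~[][]~(q | ~p), 0   [~->-rule on 1]
4. ~(q | ~p), 0   [[]-rule on 2 via 0R0]
5. ~q, 0   [~|-rule on 4]
6. p, 0   [~|-rule on 4]
7. ~[]~(q | ~p), 1   [~[]-rule on 3: fresh world 1, 0R1]
8. ~(q | ~p), 1   [[]-rule on 2 via 0R1]
9. ~q, 1   [~|-rule on 8]
10. p, 1   [~|-rule on 8]
11. q | ~p, 2   [~[]-rule on 7: fresh world 2, 1R2]
12. ~(q | ~p), 2   [[]-rule on 2 via 0R2]
13. ~q, 2   [~|-rule on 12]
14. p, 2   [~|-rule on 12]
15. ~p, 2   [|-rule on 11 (branches; this branch)]
Accessibility: 0R0, 0R1, 0R2, 1R1, 1R2, 2R2
Branch closes: p and ~p both at 2.
Every branch closes (one shown): valid in S4, hence also in S5 (every theorem of S4 is a theorem of S5).

S4, S5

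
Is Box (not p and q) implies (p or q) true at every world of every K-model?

No, not valid

Tableau for the negation not (Box (not p and q) implies (p or q)):
1. not (Box (not p and q) implies (p or q)), 0
2. Box (not p and q), 0
3. not (p or q), 0
4. not p, 0
5. not q, 0
The negation has an open branch (countermodel exists).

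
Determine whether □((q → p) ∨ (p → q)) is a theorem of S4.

Tableau for the negation ¬□((q → p) ∨ (p → q)):
1. ¬□((q → p) ∨ (p → q)), w0
2. ¬((q → p) ∨ (p → q)), w1
3. ¬(q → p), w1
4. ¬(p → q), w1
5. q, w1
6. ¬p, w1
7. p, w1
8. ¬q, w1
Accessibility: w0Rw0, w0Rw1, w1Rw1
Branch closes: p and ¬p both at w1.
Every branch of the negation's tableau closes; the branch above is one of them.

Valid in S4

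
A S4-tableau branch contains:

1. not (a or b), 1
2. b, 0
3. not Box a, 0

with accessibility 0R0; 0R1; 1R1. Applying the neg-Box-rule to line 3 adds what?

a fresh world 2 with 0R2, and not a at 2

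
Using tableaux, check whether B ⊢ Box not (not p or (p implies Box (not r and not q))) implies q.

Tableau for the negation not (Box not (not p or (p implies Box (not r and not q))) implies q):
1. not (Box not (not p or (p implies Box (not r and not q))) implies q), 0
2. Box not (not p or (p implies Box (not r and not q))), 0   [neg-implies-rule on 1]
3. not q, 0   [neg-implies-rule on 1]
4. not (not p or (p implies Box (not r and not q))), 0   [Box-rule on 2 via 0R0]
5. p, 0   [neg-or-rule on 4]
6. not (p implies Box (not r and not q)), 0   [neg-or-rule on 4]
7. not Box (not r and not q), 0   [neg-implies-rule on 6]
8. not (not r and not q), 1   [neg-Box-rule on 7: fresh world 1, 0R1]
9. not (not p or (p implies Box (not r and not q))), 1   [Box-rule on 2 via 0R1]
10. p, 1   [neg-or-rule on 9]
11. not (p implies Box (not r and not q)), 1   [neg-or-rule on 9]
12. not Box (not r and not q), 1   [neg-implies-rule on 11]
13. q, 1   [neg-and-rule on 8 (branches; this branch)]
14. not (not r and not q), 2   [neg-Box-rule on 12: fresh world 2, 1R2]
15. q, 2   [neg-and-rule on 14 (branches; this branch)]
Accessibility: 0R0, 0R1, 1R0, 1R1, 1R2, 2R1, 2R2
The negation has an open branch (countermodel exists).

Not valid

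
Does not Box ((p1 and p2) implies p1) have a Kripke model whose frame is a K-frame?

Unsatisfiable

1. not Box ((p1 and p2) implies p1), u
2. not ((p1 and p2) implies p1), v   [neg-Box-rule on 1: fresh world v, uRv]
3. p1 and p2, v   [neg-implies-rule on 2]
4. not p1, v   [neg-implies-rule on 2]
5. p1, v   [and-rule on 3]
6. p2, v   [and-rule on 3]
Accessibility: uRv
Branch closes: p1 and not p1 both at v.
All branches of the tableau close; one closing branch shown above.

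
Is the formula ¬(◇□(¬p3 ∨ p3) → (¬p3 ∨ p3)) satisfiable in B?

1. ¬(◇□(¬p3 ∨ p3) → (¬p3 ∨ p3)), u
2. ◇□(¬p3 ∨ p3), u   [¬→-rule on 1]
3. ¬(¬p3 ∨ p3), u   [¬→-rule on 1]
4. p3, u   [¬∨-rule on 3]
5. ¬p3, u   [¬∨-rule on 3]
Accessibility: uRu
Branch closes: p3 and ¬p3 both at u.
Every branch closes; the branch above is one of them.

Unsatisfiable (every branch closes)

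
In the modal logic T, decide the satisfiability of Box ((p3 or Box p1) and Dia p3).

Satisfiable (open branch found)

1. Box ((p3 or Box p1) and Dia p3), 0
2. (p3 or Box p1) and Dia p3, 0
3. p3 or Box p1, 0
4. Dia p3, 0
5. Box p1, 0
6. p1, 0
7. p3, 1
8. (p3 or Box p1) and Dia p3, 1
9. p3 or Box p1, 1
10. Dia p3, 1
11. p1, 1
12. Box p1, 1
13. p3, 2
14. p1, 2
Accessibility: 0R0, 0R1, 1R1, 1R2, 2R2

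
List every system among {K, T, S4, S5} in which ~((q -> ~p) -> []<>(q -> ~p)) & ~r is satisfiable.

K, T, S4

S4-tableau for the formula:
1. ~((q -> ~p) -> []<>(q -> ~p)) & ~r, 0
2. ~((q -> ~p) -> []<>(q -> ~p)), 0   [&-rule on 1]
3. ~r, 0   [&-rule on 1]
4. q -> ~p, 0   [~->-rule on 2]
5. ~[]<>(q -> ~p), 0   [~->-rule on 2]
6. ~p, 0   [->-rule on 4 (branches; this branch)]
7. ~<>(q -> ~p), 1   [~[]-rule on 5: fresh world 1, 0R1]
8. ~(q -> ~p), 1   [~<>-rule on 7 via 1R1]
9. q, 1   [~->-rule on 8]
10. p, 1   [~->-rule on 8]
Accessibility: 0R0, 0R1, 1R1
Complete open branch: satisfiable in S4, hence also in K, T (this S4-model is also a K-model and a T-model).
S5-tableau for the formula:
1. ~((q -> ~p) -> []<>(q -> ~p)) & ~r, 0
2. ~((q -> ~p) -> []<>(q -> ~p)), 0   [&-rule on 1]
3. ~r, 0   [&-rule on 1]
4. q -> ~p, 0   [~->-rule on 2]
5. ~[]<>(q -> ~p), 0   [~->-rule on 2]
6. ~p, 0   [->-rule on 4 (branches; this branch)]
7. ~<>(q -> ~p), 1   [~[]-rule on 5: fresh world 1, 0R1]
8. ~(q -> ~p), 0   [~<>-rule on 7 via 1R0]
9. q, 0   [~->-rule on 8]
10. p, 0   [~->-rule on 8]
Accessibility: 0R0, 0R1, 1R0, 1R1
Branch closes: p and ~p both at 0.
Every branch closes (one shown): unsatisfiable in S5.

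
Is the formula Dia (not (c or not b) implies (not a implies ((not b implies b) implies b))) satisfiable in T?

1. Dia (not (c or not b) implies (not a implies ((not b implies b) implies b))), 0
2. not (c or not b) implies (not a implies ((not b implies b) implies b)), 1
3. not a implies ((not b implies b) implies b), 1
4. (not b implies b) implies b, 1
5. b, 1
Accessibility: 0R0, 0R1, 1R1

Yes, satisfiable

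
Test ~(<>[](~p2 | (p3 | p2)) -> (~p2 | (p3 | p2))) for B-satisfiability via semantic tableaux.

Unsatisfiable (every branch closes)

1. ~(<>[](~p2 | (p3 | p2)) -> (~p2 | (p3 | p2))), 0
2. <>[](~p2 | (p3 | p2)), 0
3. ~(~p2 | (p3 | p2)), 0
4. p2, 0
5. ~(p3 | p2), 0
6. ~p3, 0
7. ~p2, 0
Accessibility: 0R0
Branch closes: p2 and ~p2 both at 0.
All branches of the tableau close; one closing branch shown above.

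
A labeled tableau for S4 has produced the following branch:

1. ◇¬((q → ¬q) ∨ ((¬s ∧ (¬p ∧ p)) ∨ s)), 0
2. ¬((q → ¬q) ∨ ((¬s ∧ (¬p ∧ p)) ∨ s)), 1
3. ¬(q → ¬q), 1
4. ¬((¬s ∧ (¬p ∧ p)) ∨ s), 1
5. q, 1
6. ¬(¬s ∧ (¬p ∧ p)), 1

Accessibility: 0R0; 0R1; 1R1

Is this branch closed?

There is no literal clash: for every atom and world, at most one sign appears.

Open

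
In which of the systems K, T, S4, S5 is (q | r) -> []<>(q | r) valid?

S5-tableau for the negation ~((q | r) -> []<>(q | r)):
1. ~((q | r) -> []<>(q | r)), u
2. q | r, u
3. ~[]<>(q | r), u
4. r, u
5. ~<>(q | r), v
6. ~(q | r), u
7. ~q, u
8. ~r, u
Accessibility: uRu, uRv, vRu, vRv
Branch closes: r and ~r both at u.
Every branch closes (one shown): valid in S5.
S4-tableau for the negation ~((q | r) -> []<>(q | r)):
1. ~((q | r) -> []<>(q | r)), u
2. q | r, u
3. ~[]<>(q | r), u
4. r, u
5. ~<>(q | r), v
6. ~(q | r), v
7. ~q, v
8. ~r, v
Accessibility: uRu, uRv, vRv
Complete open branch: countermodel on an S4-frame, so not valid in S4, nor in K, T (the same frame is also a K-frame and a T-frame).

S5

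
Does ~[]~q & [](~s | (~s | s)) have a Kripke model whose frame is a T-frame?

1. ~[]~q & [](~s | (~s | s)), w0
2. ~[]~q, w0
3. [](~s | (~s | s)), w0
4. ~s | (~s | s), w0
5. ~s | s, w0
6. s, w0
7. q, w1
8. ~s | (~s | s), w1
9. ~s | s, w1
10. s, w1
Accessibility: w0Rw0, w0Rw1, w1Rw1

Yes, satisfiable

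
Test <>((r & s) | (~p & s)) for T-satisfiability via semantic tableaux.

1. <>((r & s) | (~p & s)), 0
2. (r & s) | (~p & s), 1
3. ~p & s, 1
4. ~p, 1
5. s, 1
Accessibility: 0R0, 0R1, 1R1

Satisfiable (open branch found)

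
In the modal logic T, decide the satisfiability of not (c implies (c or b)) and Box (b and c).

Unsatisfiable

1. not (c implies (c or b)) and Box (b and c), w0
2. not (c implies (c or b)), w0
3. Box (b and c), w0
4. c, w0
5. not (c or b), w0
6. not c, w0
7. not b, w0
Accessibility: w0Rw0
Branch closes: c and not c both at w0.
(One branch shown.) All branches close.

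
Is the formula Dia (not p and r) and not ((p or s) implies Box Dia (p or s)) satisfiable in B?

1. Dia (not p and r) and not ((p or s) implies Box Dia (p or s)), 0
2. Dia (not p and r), 0   [and-rule on 1]
3. not ((p or s) implies Box Dia (p or s)), 0   [and-rule on 1]
4. p or s, 0   [neg-implies-rule on 3]
5. not Box Dia (p or s), 0   [neg-implies-rule on 3]
6. s, 0   [or-rule on 4 (branches; this branch)]
7. not p and r, 1   [Dia-rule on 2: fresh world 1, 0R1]
8. not p, 1   [and-rule on 7]
9. r, 1   [and-rule on 7]
10. not Dia (p or s), 2   [neg-Box-rule on 5: fresh world 2, 0R2]
11. not (p or s), 0   [neg-Dia-rule on 10 via 2R0]
12. not p, 0   [neg-or-rule on 11]
13. not s, 0   [neg-or-rule on 11]
Accessibility: 0R0, 0R1, 0R2, 1R0, 1R1, 2R0, 2R2
Branch closes: s and not s both at 0.
All branches of the tableau close; one closing branch shown above.

Unsatisfiable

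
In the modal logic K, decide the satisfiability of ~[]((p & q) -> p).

1. ~[]((p & q) -> p), 0
2. ~((p & q) -> p), 1   [~[]-rule on 1: fresh world 1, 0R1]
3. p & q, 1   [~->-rule on 2]
4. ~p, 1   [~->-rule on 2]
5. p, 1   [&-rule on 3]
6. q, 1   [&-rule on 3]
Accessibility: 0R1
Branch closes: p and ~p both at 1.
Every branch closes; the branch above is one of them.

No, unsatisfiable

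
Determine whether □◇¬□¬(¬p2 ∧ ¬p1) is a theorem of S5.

Invalid (countermodel exists)

Tableau for the negation ¬□◇¬□¬(¬p2 ∧ ¬p1):
1. ¬□◇¬□¬(¬p2 ∧ ¬p1), w0
2. ¬◇¬□¬(¬p2 ∧ ¬p1), w1
3. □¬(¬p2 ∧ ¬p1), w0
4. □¬(¬p2 ∧ ¬p1), w1
5. ¬(¬p2 ∧ ¬p1), w0
6. ¬(¬p2 ∧ ¬p1), w1
7. p1, w0
8. p1, w1
Accessibility: w0Rw0, w0Rw1, w1Rw0, w1Rw1
The negation has an open branch (countermodel exists).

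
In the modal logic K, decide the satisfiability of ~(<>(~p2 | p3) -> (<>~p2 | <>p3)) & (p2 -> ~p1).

1. ~(<>(~p2 | p3) -> (<>~p2 | <>p3)) & (p2 -> ~p1), w0
2. ~(<>(~p2 | p3) -> (<>~p2 | <>p3)), w0   [&-rule on 1]
3. p2 -> ~p1, w0   [&-rule on 1]
4. <>(~p2 | p3), w0   [~->-rule on 2]
5. ~(<>~p2 | <>p3), w0   [~->-rule on 2]
6. ~<>~p2, w0   [~|-rule on 5]
7. ~<>p3, w0   [~|-rule on 5]
8. ~p1, w0   [->-rule on 3 (branches; this branch)]
9. ~p2 | p3, w1   [<>-rule on 4: fresh world w1, w0Rw1]
10. p2, w1   [~<>-rule on 6 via w0Rw1]
11. ~p3, w1   [~<>-rule on 7 via w0Rw1]
12. p3, w1   [|-rule on 9 (branches; this branch)]
Accessibility: w0Rw1
Branch closes: p3 and ~p3 both at w1.
Every branch closes; the branch above is one of them.

No, unsatisfiable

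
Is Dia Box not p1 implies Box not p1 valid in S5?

Valid

Tableau for the negation not (Dia Box not p1 implies Box not p1):
1. not (Dia Box not p1 implies Box not p1), u
2. Dia Box not p1, u
3. not Box not p1, u
4. Box not p1, v
5. not p1, u
6. not p1, v
7. p1, w
8. not p1, w
Accessibility: uRu, uRv, uRw, vRu, vRv, vRw, wRu, wRv, wRw
Branch closes: p1 and not p1 both at w.
All branches of the negation close; one closing branch shown above.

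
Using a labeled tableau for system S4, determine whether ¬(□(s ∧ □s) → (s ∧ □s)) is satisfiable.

1. ¬(□(s ∧ □s) → (s ∧ □s)), u
2. □(s ∧ □s), u   [¬→-rule on 1]
3. ¬(s ∧ □s), u   [¬→-rule on 1]
4. s ∧ □s, u   [□-rule on 2 via uRu]
5. s, u   [∧-rule on 4]
6. □s, u   [∧-rule on 4]
7. ¬□s, u   [¬∧-rule on 3 (branches; this branch)]
8. ¬s, v   [¬□-rule on 7: fresh world v, uRv]
9. s ∧ □s, v   [□-rule on 2 via uRv]
10. s, v   [∧-rule on 9]
11. □s, v   [∧-rule on 9]
Accessibility: uRu, uRv, vRv
Branch closes: s and ¬s both at v.
(One branch shown.) All branches close.

No, unsatisfiable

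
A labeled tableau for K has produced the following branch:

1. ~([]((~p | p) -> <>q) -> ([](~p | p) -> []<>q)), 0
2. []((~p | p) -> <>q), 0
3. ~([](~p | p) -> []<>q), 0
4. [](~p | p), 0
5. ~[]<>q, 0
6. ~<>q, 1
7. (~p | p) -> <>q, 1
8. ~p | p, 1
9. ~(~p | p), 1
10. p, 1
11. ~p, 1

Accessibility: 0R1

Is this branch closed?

Closed

Both p and ~p appear at 1.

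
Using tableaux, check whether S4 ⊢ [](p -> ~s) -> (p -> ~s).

Tableau for the negation ~([](p -> ~s) -> (p -> ~s)):
1. ~([](p -> ~s) -> (p -> ~s)), u
2. [](p -> ~s), u
3. ~(p -> ~s), u
4. p, u
5. s, u
6. p -> ~s, u
7. ~s, u
Accessibility: uRu
Branch closes: s and ~s both at u.
All branches of the negation close; one closing branch shown above.

Yes, valid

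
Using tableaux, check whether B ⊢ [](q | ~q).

Valid

Tableau for the negation ~[](q | ~q):
1. ~[](q | ~q), u
2. ~(q | ~q), v
3. ~q, v
4. q, v
Accessibility: uRu, uRv, vRu, vRv
Branch closes: q and ~q both at v.
Every branch of the negation's tableau closes; the branch above is one of them.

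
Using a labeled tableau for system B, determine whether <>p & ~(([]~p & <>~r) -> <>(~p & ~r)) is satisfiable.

1. <>p & ~(([]~p & <>~r) -> <>(~p & ~r)), w0
2. <>p, w0
3. ~(([]~p & <>~r) -> <>(~p & ~r)), w0
4. []~p & <>~r, w0
5. ~<>(~p & ~r), w0
6. []~p, w0
7. <>~r, w0
8. ~(~p & ~r), w0
9. ~p, w0
10. r, w0
11. p, w1
12. ~(~p & ~r), w1
13. ~p, w1
Accessibility: w0Rw0, w0Rw1, w1Rw0, w1Rw1
Branch closes: p and ~p both at w1.
Every branch closes; the branch above is one of them.

Unsatisfiable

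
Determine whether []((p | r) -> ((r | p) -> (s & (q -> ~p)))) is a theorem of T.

No, not valid

Tableau for the negation ~[]((p | r) -> ((r | p) -> (s & (q -> ~p)))):
1. ~[]((p | r) -> ((r | p) -> (s & (q -> ~p)))), u
2. ~((p | r) -> ((r | p) -> (s & (q -> ~p)))), v   [~[]-rule on 1: fresh world v, uRv]
3. p | r, v   [~->-rule on 2]
4. ~((r | p) -> (s & (q -> ~p))), v   [~->-rule on 2]
5. r | p, v   [~->-rule on 4]
6. ~(s & (q -> ~p)), v   [~->-rule on 4]
7. r, v   [|-rule on 3 (branches; this branch)]
8. p, v   [|-rule on 5 (branches; this branch)]
9. ~(q -> ~p), v   [~&-rule on 6 (branches; this branch)]
10. q, v   [~->-rule on 9]
Accessibility: uRu, uRv, vRv
The negation has an open branch (countermodel exists).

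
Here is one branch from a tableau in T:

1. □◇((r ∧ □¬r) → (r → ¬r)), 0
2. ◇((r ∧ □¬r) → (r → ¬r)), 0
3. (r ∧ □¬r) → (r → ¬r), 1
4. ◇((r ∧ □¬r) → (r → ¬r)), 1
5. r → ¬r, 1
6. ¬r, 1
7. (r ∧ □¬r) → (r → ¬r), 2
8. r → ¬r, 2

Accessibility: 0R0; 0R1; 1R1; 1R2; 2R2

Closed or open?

No, open

No world carries both an atom and its negation.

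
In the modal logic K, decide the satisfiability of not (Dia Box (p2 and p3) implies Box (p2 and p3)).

1. not (Dia Box (p2 and p3) implies Box (p2 and p3)), 0
2. Dia Box (p2 and p3), 0   [neg-implies-rule on 1]
3. not Box (p2 and p3), 0   [neg-implies-rule on 1]
4. Box (p2 and p3), 1   [Dia-rule on 2: fresh world 1, 0R1]
5. not (p2 and p3), 2   [neg-Box-rule on 3: fresh world 2, 0R2]
6. not p3, 2   [neg-and-rule on 5 (branches; this branch)]
Accessibility: 0R1, 0R2

Satisfiable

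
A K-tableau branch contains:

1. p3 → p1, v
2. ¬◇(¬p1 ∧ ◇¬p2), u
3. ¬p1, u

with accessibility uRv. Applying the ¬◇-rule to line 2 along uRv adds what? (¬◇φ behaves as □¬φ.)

¬(¬p1 ∧ ◇¬p2), v

¬◇φ behaves as □¬φ: propagate the negated body to each accessible world.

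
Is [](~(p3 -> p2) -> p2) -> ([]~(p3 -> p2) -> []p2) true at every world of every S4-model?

Tableau for the negation ~([](~(p3 -> p2) -> p2) -> ([]~(p3 -> p2) -> []p2)):
1. ~([](~(p3 -> p2) -> p2) -> ([]~(p3 -> p2) -> []p2)), w0
2. [](~(p3 -> p2) -> p2), w0
3. ~([]~(p3 -> p2) -> []p2), w0
4. []~(p3 -> p2), w0
5. ~[]p2, w0
6. ~(p3 -> p2) -> p2, w0
7. ~(p3 -> p2), w0
8. p3, w0
9. ~p2, w0
10. p3 -> p2, w0
11. p2, w0
Accessibility: w0Rw0
Branch closes: p2 and ~p2 both at w0.
Every branch of the negation's tableau closes; the branch above is one of them.

Yes, valid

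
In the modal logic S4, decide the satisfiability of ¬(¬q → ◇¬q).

1. ¬(¬q → ◇¬q), u
2. ¬q, u
3. ¬◇¬q, u
4. q, u
Accessibility: uRu
Branch closes: q and ¬q both at u.
(One branch shown.) All branches close.

Unsatisfiable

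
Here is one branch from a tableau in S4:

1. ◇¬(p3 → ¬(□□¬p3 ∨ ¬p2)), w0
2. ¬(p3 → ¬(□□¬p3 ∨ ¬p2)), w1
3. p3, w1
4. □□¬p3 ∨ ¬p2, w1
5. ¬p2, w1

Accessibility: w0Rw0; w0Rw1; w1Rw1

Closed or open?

Not closed

There is no literal clash: for every atom and world, at most one sign appears.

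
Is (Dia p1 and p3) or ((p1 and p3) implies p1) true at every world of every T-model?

Tableau for the negation not ((Dia p1 and p3) or ((p1 and p3) implies p1)):
1. not ((Dia p1 and p3) or ((p1 and p3) implies p1)), u
2. not (Dia p1 and p3), u
3. not ((p1 and p3) implies p1), u
4. p1 and p3, u
5. not p1, u
6. p1, u
7. p3, u
Accessibility: uRu
Branch closes: p1 and not p1 both at u.
Every branch of the negation's tableau closes; the branch above is one of them.

Valid in T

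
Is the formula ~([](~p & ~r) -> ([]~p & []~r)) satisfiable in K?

No, unsatisfiable

1. ~([](~p & ~r) -> ([]~p & []~r)), w0
2. [](~p & ~r), w0
3. ~([]~p & []~r), w0
4. ~[]~r, w0
5. r, w1
6. ~p & ~r, w1
7. ~p, w1
8. ~r, w1
Accessibility: w0Rw1
Branch closes: r and ~r both at w1.
Every branch closes; the branch above is one of them.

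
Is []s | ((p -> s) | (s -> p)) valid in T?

Tableau for the negation ~([]s | ((p -> s) | (s -> p))):
1. ~([]s | ((p -> s) | (s -> p))), w0
2. ~[]s, w0   [~|-rule on 1]
3. ~((p -> s) | (s -> p)), w0   [~|-rule on 1]
4. ~(p -> s), w0   [~|-rule on 3]
5. ~(s -> p), w0   [~|-rule on 3]
6. p, w0   [~->-rule on 4]
7. ~s, w0   [~->-rule on 4]
8. s, w0   [~->-rule on 5]
9. ~p, w0   [~->-rule on 5]
Accessibility: w0Rw0
Branch closes: s and ~s both at w0.
All branches of the negation close; one closing branch shown above.

Valid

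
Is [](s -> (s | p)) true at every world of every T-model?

Valid in T

Tableau for the negation ~[](s -> (s | p)):
1. ~[](s -> (s | p)), u
2. ~(s -> (s | p)), v   [~[]-rule on 1: fresh world v, uRv]
3. s, v   [~->-rule on 2]
4. ~(s | p), v   [~->-rule on 2]
5. ~s, v   [~|-rule on 4]
6. ~p, v   [~|-rule on 4]
Accessibility: uRu, uRv, vRv
Branch closes: s and ~s both at v.
All branches of the negation close; one closing branch shown above.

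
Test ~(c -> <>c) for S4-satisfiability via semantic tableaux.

Unsatisfiable (every branch closes)

1. ~(c -> <>c), w0
2. c, w0
3. ~<>c, w0
4. ~c, w0
Accessibility: w0Rw0
Branch closes: c and ~c both at w0.
Every branch closes; the branch above is one of them.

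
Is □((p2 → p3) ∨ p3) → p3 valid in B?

Not valid

Tableau for the negation ¬(□((p2 → p3) ∨ p3) → p3):
1. ¬(□((p2 → p3) ∨ p3) → p3), 0
2. □((p2 → p3) ∨ p3), 0
3. ¬p3, 0
4. (p2 → p3) ∨ p3, 0
5. p2 → p3, 0
6. ¬p2, 0
Accessibility: 0R0
The negation has an open branch (countermodel exists).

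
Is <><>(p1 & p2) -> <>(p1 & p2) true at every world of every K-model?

No, not valid

Tableau for the negation ~(<><>(p1 & p2) -> <>(p1 & p2)):
1. ~(<><>(p1 & p2) -> <>(p1 & p2)), u
2. <><>(p1 & p2), u
3. ~<>(p1 & p2), u
4. <>(p1 & p2), v
5. ~(p1 & p2), v
6. ~p2, v
7. p1 & p2, w
8. p1, w
9. p2, w
Accessibility: uRv, vRw
The negation has an open branch (countermodel exists).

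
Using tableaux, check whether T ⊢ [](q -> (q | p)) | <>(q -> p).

Tableau for the negation ~([](q -> (q | p)) | <>(q -> p)):
1. ~([](q -> (q | p)) | <>(q -> p)), u
2. ~[](q -> (q | p)), u
3. ~<>(q -> p), u
4. ~(q -> p), u
5. q, u
6. ~p, u
7. ~(q -> (q | p)), v
8. q, v
9. ~(q | p), v
10. ~q, v
11. ~p, v
Accessibility: uRu, uRv, vRv
Branch closes: q and ~q both at v.
Every branch of the negation's tableau closes; the branch above is one of them.

Valid in T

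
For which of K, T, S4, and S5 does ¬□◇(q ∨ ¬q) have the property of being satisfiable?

K

K-tableau for the formula:
1. ¬□◇(q ∨ ¬q), 0
2. ¬◇(q ∨ ¬q), 1
Accessibility: 0R1
Complete open branch: satisfiable in K.
T-tableau for the formula:
1. ¬□◇(q ∨ ¬q), 0
2. ¬◇(q ∨ ¬q), 1
3. ¬(q ∨ ¬q), 1
4. ¬q, 1
5. q, 1
Accessibility: 0R0, 0R1, 1R1
Branch closes: q and ¬q both at 1.
Every branch closes (one shown): unsatisfiable in T, hence also in S4, S5 (every S4/S5-frame is a T-frame).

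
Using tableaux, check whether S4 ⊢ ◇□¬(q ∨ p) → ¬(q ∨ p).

Tableau for the negation ¬(◇□¬(q ∨ p) → ¬(q ∨ p)):
1. ¬(◇□¬(q ∨ p) → ¬(q ∨ p)), 0
2. ◇□¬(q ∨ p), 0   [¬→-rule on 1]
3. q ∨ p, 0   [¬→-rule on 1]
4. p, 0   [∨-rule on 3 (branches; this branch)]
5. □¬(q ∨ p), 1   [◇-rule on 2: fresh world 1, 0R1]
6. ¬(q ∨ p), 1   [□-rule on 5 via 1R1]
7. ¬q, 1   [¬∨-rule on 6]
8. ¬p, 1   [¬∨-rule on 6]
Accessibility: 0R0, 0R1, 1R1
The negation has an open branch (countermodel exists).

Not valid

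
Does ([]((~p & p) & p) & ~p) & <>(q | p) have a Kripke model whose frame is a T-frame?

1. ([]((~p & p) & p) & ~p) & <>(q | p), w0
2. []((~p & p) & p) & ~p, w0   [&-rule on 1]
3. <>(q | p), w0   [&-rule on 1]
4. []((~p & p) & p), w0   [&-rule on 2]
5. ~p, w0   [&-rule on 2]
6. (~p & p) & p, w0   [[]-rule on 4 via w0Rw0]
7. ~p & p, w0   [&-rule on 6]
8. p, w0   [&-rule on 6]
Accessibility: w0Rw0
Branch closes: p and ~p both at w0.
All branches of the tableau close; one closing branch shown above.

No, unsatisfiable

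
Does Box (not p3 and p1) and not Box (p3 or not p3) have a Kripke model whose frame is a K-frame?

1. Box (not p3 and p1) and not Box (p3 or not p3), u
2. Box (not p3 and p1), u
3. not Box (p3 or not p3), u
4. not (p3 or not p3), v
5. not p3, v
6. p3, v
Accessibility: uRv
Branch closes: p3 and not p3 both at v.
All branches of the tableau close; one closing branch shown above.

No, unsatisfiable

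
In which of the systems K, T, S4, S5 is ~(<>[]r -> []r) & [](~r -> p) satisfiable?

K, T, S4

S5-tableau for the formula:
1. ~(<>[]r -> []r) & [](~r -> p), 0
2. ~(<>[]r -> []r), 0
3. [](~r -> p), 0
4. <>[]r, 0
5. ~[]r, 0
6. ~r -> p, 0
7. p, 0
8. []r, 1
9. ~r -> p, 1
10. r, 0
11. r, 1
12. p, 1
13. ~r, 2
14. ~r -> p, 2
15. r, 2
Accessibility: 0R0, 0R1, 0R2, 1R0, 1R1, 1R2, 2R0, 2R1, 2R2
Branch closes: r and ~r both at 2.
Every branch closes (one shown): unsatisfiable in S5.
S4-tableau for the formula:
1. ~(<>[]r -> []r) & [](~r -> p), 0
2. ~(<>[]r -> []r), 0
3. [](~r -> p), 0
4. <>[]r, 0
5. ~[]r, 0
6. ~r -> p, 0
7. p, 0
8. []r, 1
9. ~r -> p, 1
10. r, 1
11. p, 1
12. ~r, 2
13. ~r -> p, 2
14. p, 2
Accessibility: 0R0, 0R1, 0R2, 1R1, 2R2
Complete open branch: satisfiable in S4, hence also in K, T (this S4-model is also a K-model and a T-model).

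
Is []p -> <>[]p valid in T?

Tableau for the negation ~([]p -> <>[]p):
1. ~([]p -> <>[]p), u
2. []p, u
3. ~<>[]p, u
4. p, u
5. ~[]p, u
6. ~p, v
7. p, v
Accessibility: uRu, uRv, vRv
Branch closes: p and ~p both at v.
All branches of the negation close; one closing branch shown above.

Yes, valid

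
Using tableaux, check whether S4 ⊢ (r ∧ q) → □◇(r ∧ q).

Tableau for the negation ¬((r ∧ q) → □◇(r ∧ q)):
1. ¬((r ∧ q) → □◇(r ∧ q)), u
2. r ∧ q, u   [¬→-rule on 1]
3. ¬□◇(r ∧ q), u   [¬→-rule on 1]
4. r, u   [∧-rule on 2]
5. q, u   [∧-rule on 2]
6. ¬◇(r ∧ q), v   [¬□-rule on 3: fresh world v, uRv]
7. ¬(r ∧ q), v   [¬◇-rule on 6 via vRv]
8. ¬q, v   [¬∧-rule on 7 (branches; this branch)]
Accessibility: uRu, uRv, vRv
The negation has an open branch (countermodel exists).

No, not valid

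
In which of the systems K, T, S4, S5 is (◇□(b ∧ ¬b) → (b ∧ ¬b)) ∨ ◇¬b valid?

T-tableau for the negation ¬((◇□(b ∧ ¬b) → (b ∧ ¬b)) ∨ ◇¬b):
1. ¬((◇□(b ∧ ¬b) → (b ∧ ¬b)) ∨ ◇¬b), 0
2. ¬(◇□(b ∧ ¬b) → (b ∧ ¬b)), 0   [¬∨-rule on 1]
3. ¬◇¬b, 0   [¬∨-rule on 1]
4. ◇□(b ∧ ¬b), 0   [¬→-rule on 2]
5. ¬(b ∧ ¬b), 0   [¬→-rule on 2]
6. b, 0   [¬◇-rule on 3 via 0R0]
7. □(b ∧ ¬b), 1   [◇-rule on 4: fresh world 1, 0R1]
8. b, 1   [¬◇-rule on 3 via 0R1]
9. b ∧ ¬b, 1   [□-rule on 7 via 1R1]
10. ¬b, 1   [∧-rule on 9]
Accessibility: 0R0, 0R1, 1R1
Branch closes: b and ¬b both at 1.
Every branch closes (one shown): valid in T, hence also in S4, S5 (every theorem of T is a theorem of S4 and S5).
K-tableau for the negation ¬((◇□(b ∧ ¬b) → (b ∧ ¬b)) ∨ ◇¬b):
1. ¬((◇□(b ∧ ¬b) → (b ∧ ¬b)) ∨ ◇¬b), 0
2. ¬(◇□(b ∧ ¬b) → (b ∧ ¬b)), 0   [¬∨-rule on 1]
3. ¬◇¬b, 0   [¬∨-rule on 1]
4. ◇□(b ∧ ¬b), 0   [¬→-rule on 2]
5. ¬(b ∧ ¬b), 0   [¬→-rule on 2]
6. b, 0   [¬∧-rule on 5 (branches; this branch)]
7. □(b ∧ ¬b), 1   [◇-rule on 4: fresh world 1, 0R1]
8. b, 1   [¬◇-rule on 3 via 0R1]
Accessibility: 0R1
Complete open branch: countermodel on a K-frame, so not valid in K.

T, S4, S5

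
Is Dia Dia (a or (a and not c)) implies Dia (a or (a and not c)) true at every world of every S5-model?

Tableau for the negation not (Dia Dia (a or (a and not c)) implies Dia (a or (a and not c))):
1. not (Dia Dia (a or (a and not c)) implies Dia (a or (a and not c))), w0
2. Dia Dia (a or (a and not c)), w0
3. not Dia (a or (a and not c)), w0
4. not (a or (a and not c)), w0
5. not a, w0
6. not (a and not c), w0
7. c, w0
8. Dia (a or (a and not c)), w1
9. not (a or (a and not c)), w1
10. not a, w1
11. not (a and not c), w1
12. c, w1
13. a or (a and not c), w2
14. not (a or (a and not c)), w2
15. not a, w2
16. not (a and not c), w2
17. a and not c, w2
18. a, w2
19. not c, w2
Accessibility: w0Rw0, w0Rw1, w0Rw2, w1Rw0, w1Rw1, w1Rw2, w2Rw0, w2Rw1, w2Rw2
Branch closes: a and not a both at w2.
All branches of the negation close; one closing branch shown above.

Valid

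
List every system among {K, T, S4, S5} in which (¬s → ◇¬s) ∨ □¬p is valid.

T, S4, S5

K-tableau for the negation ¬((¬s → ◇¬s) ∨ □¬p):
1. ¬((¬s → ◇¬s) ∨ □¬p), 0
2. ¬(¬s → ◇¬s), 0
3. ¬□¬p, 0
4. ¬s, 0
5. ¬◇¬s, 0
6. p, 1
7. s, 1
Accessibility: 0R1
Complete open branch: countermodel on a K-frame, so not valid in K.
T-tableau for the negation ¬((¬s → ◇¬s) ∨ □¬p):
1. ¬((¬s → ◇¬s) ∨ □¬p), 0
2. ¬(¬s → ◇¬s), 0
3. ¬□¬p, 0
4. ¬s, 0
5. ¬◇¬s, 0
6. s, 0
Accessibility: 0R0
Branch closes: s and ¬s both at 0.
Every branch closes (one shown): valid in T, hence also in S4, S5 (every theorem of T is a theorem of S4 and S5).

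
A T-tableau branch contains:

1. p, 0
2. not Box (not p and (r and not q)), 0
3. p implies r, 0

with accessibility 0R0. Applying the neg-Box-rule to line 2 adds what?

a fresh world 1 with 0R1, and not (not p and (r and not q)) at 1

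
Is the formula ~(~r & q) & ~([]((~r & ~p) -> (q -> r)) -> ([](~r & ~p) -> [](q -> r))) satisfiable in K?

Unsatisfiable (every branch closes)

1. ~(~r & q) & ~([]((~r & ~p) -> (q -> r)) -> ([](~r & ~p) -> [](q -> r))), w0
2. ~(~r & q), w0   [&-rule on 1]
3. ~([]((~r & ~p) -> (q -> r)) -> ([](~r & ~p) -> [](q -> r))), w0   [&-rule on 1]
4. []((~r & ~p) -> (q -> r)), w0   [~->-rule on 3]
5. ~([](~r & ~p) -> [](q -> r)), w0   [~->-rule on 3]
6. [](~r & ~p), w0   [~->-rule on 5]
7. ~[](q -> r), w0   [~->-rule on 5]
8. ~q, w0   [~&-rule on 2 (branches; this branch)]
9. ~(q -> r), w1   [~[]-rule on 7: fresh world w1, w0Rw1]
10. q, w1   [~->-rule on 9]
11. ~r, w1   [~->-rule on 9]
12. (~r & ~p) -> (q -> r), w1   [[]-rule on 4 via w0Rw1]
13. ~r & ~p, w1   [[]-rule on 6 via w0Rw1]
14. ~p, w1   [&-rule on 13]
15. q -> r, w1   [->-rule on 12 (branches; this branch)]
16. r, w1   [->-rule on 15 (branches; this branch)]
Accessibility: w0Rw1
Branch closes: r and ~r both at w1.
All branches of the tableau close; one closing branch shown above.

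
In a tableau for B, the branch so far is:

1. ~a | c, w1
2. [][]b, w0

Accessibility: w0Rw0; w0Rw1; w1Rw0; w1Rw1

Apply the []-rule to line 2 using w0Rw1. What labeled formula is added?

[]b, w1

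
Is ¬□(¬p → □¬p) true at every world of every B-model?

No, not valid

Tableau for the negation □(¬p → □¬p):
1. □(¬p → □¬p), 0
2. ¬p → □¬p, 0
3. □¬p, 0
4. ¬p, 0
Accessibility: 0R0
The negation has an open branch (countermodel exists).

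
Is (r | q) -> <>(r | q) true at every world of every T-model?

Valid

Tableau for the negation ~((r | q) -> <>(r | q)):
1. ~((r | q) -> <>(r | q)), 0
2. r | q, 0
3. ~<>(r | q), 0
4. ~(r | q), 0
5. ~r, 0
6. ~q, 0
7. q, 0
Accessibility: 0R0
Branch closes: q and ~q both at 0.
Every branch of the negation's tableau closes; the branch above is one of them.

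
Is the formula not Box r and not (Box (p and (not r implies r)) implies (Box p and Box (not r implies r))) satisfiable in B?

Unsatisfiable

1. not Box r and not (Box (p and (not r implies r)) implies (Box p and Box (not r implies r))), u
2. not Box r, u   [and-rule on 1]
3. not (Box (p and (not r implies r)) implies (Box p and Box (not r implies r))), u   [and-rule on 1]
4. Box (p and (not r implies r)), u   [neg-implies-rule on 3]
5. not (Box p and Box (not r implies r)), u   [neg-implies-rule on 3]
6. p and (not r implies r), u   [Box-rule on 4 via uRu]
7. p, u   [and-rule on 6]
8. not r implies r, u   [and-rule on 6]
9. not Box (not r implies r), u   [neg-and-rule on 5 (branches; this branch)]
10. r, u   [implies-rule on 8 (branches; this branch)]
11. not r, v   [neg-Box-rule on 2: fresh world v, uRv]
12. p and (not r implies r), v   [Box-rule on 4 via uRv]
13. p, v   [and-rule on 12]
14. not r implies r, v   [and-rule on 12]
15. r, v   [implies-rule on 14 (branches; this branch)]
Accessibility: uRu, uRv, vRu, vRv
Branch closes: r and not r both at v.
(One branch shown.) All branches close.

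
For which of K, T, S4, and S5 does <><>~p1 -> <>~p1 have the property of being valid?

S4-tableau for the negation ~(<><>~p1 -> <>~p1):
1. ~(<><>~p1 -> <>~p1), u
2. <><>~p1, u
3. ~<>~p1, u
4. p1, u
5. <>~p1, v
6. p1, v
7. ~p1, w
8. p1, w
Accessibility: uRu, uRv, uRw, vRv, vRw, wRw
Branch closes: p1 and ~p1 both at w.
Every branch closes (one shown): valid in S4, hence also in S5 (every theorem of S4 is a theorem of S5).
T-tableau for the negation ~(<><>~p1 -> <>~p1):
1. ~(<><>~p1 -> <>~p1), u
2. <><>~p1, u
3. ~<>~p1, u
4. p1, u
5. <>~p1, v
6. p1, v
7. ~p1, w
Accessibility: uRu, uRv, vRv, vRw, wRw
Complete open branch: countermodel on a T-frame, so not valid in T, nor in K (the same frame is also a K-frame).

S4, S5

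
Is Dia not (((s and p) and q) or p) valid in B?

Not valid

Tableau for the negation not Dia not (((s and p) and q) or p):
1. not Dia not (((s and p) and q) or p), w0
2. ((s and p) and q) or p, w0
3. p, w0
Accessibility: w0Rw0
The negation has an open branch (countermodel exists).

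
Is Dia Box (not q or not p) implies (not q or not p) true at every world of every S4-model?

Tableau for the negation not (Dia Box (not q or not p) implies (not q or not p)):
1. not (Dia Box (not q or not p) implies (not q or not p)), 0
2. Dia Box (not q or not p), 0   [neg-implies-rule on 1]
3. not (not q or not p), 0   [neg-implies-rule on 1]
4. q, 0   [neg-or-rule on 3]
5. p, 0   [neg-or-rule on 3]
6. Box (not q or not p), 1   [Dia-rule on 2: fresh world 1, 0R1]
7. not q or not p, 1   [Box-rule on 6 via 1R1]
8. not p, 1   [or-rule on 7 (branches; this branch)]
Accessibility: 0R0, 0R1, 1R1
The negation has an open branch (countermodel exists).

No, not valid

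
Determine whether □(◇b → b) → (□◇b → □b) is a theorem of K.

Tableau for the negation ¬(□(◇b → b) → (□◇b → □b)):
1. ¬(□(◇b → b) → (□◇b → □b)), u
2. □(◇b → b), u
3. ¬(□◇b → □b), u
4. □◇b, u
5. ¬□b, u
6. ¬b, v
7. ◇b → b, v
8. ◇b, v
9. ¬◇b, v
10. b, w
11. ¬b, w
Accessibility: uRv, vRw
Branch closes: b and ¬b both at w.
All branches of the negation close; one closing branch shown above.

Yes, valid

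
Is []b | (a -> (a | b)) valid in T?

Valid in T

Tableau for the negation ~([]b | (a -> (a | b))):
1. ~([]b | (a -> (a | b))), w0
2. ~[]b, w0   [~|-rule on 1]
3. ~(a -> (a | b)), w0   [~|-rule on 1]
4. a, w0   [~->-rule on 3]
5. ~(a | b), w0   [~->-rule on 3]
6. ~a, w0   [~|-rule on 5]
7. ~b, w0   [~|-rule on 5]
Accessibility: w0Rw0
Branch closes: a and ~a both at w0.
All branches of the negation close; one closing branch shown above.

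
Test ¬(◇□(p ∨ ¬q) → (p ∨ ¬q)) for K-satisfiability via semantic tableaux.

Satisfiable

1. ¬(◇□(p ∨ ¬q) → (p ∨ ¬q)), 0
2. ◇□(p ∨ ¬q), 0
3. ¬(p ∨ ¬q), 0
4. ¬p, 0
5. q, 0
6. □(p ∨ ¬q), 1
Accessibility: 0R1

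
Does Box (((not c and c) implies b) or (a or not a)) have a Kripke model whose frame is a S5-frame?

1. Box (((not c and c) implies b) or (a or not a)), w0
2. ((not c and c) implies b) or (a or not a), w0
3. a or not a, w0
4. not a, w0
Accessibility: w0Rw0

Satisfiable (open branch found)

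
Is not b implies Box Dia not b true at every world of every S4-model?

Invalid (countermodel exists)

Tableau for the negation not (not b implies Box Dia not b):
1. not (not b implies Box Dia not b), u
2. not b, u
3. not Box Dia not b, u
4. not Dia not b, v
5. b, v
Accessibility: uRu, uRv, vRv
The negation has an open branch (countermodel exists).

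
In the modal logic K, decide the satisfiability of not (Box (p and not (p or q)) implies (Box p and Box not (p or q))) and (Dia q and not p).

No, unsatisfiable

1. not (Box (p and not (p or q)) implies (Box p and Box not (p or q))) and (Dia q and not p), w0
2. not (Box (p and not (p or q)) implies (Box p and Box not (p or q))), w0   [and-rule on 1]
3. Dia q and not p, w0   [and-rule on 1]
4. Box (p and not (p or q)), w0   [neg-implies-rule on 2]
5. not (Box p and Box not (p or q)), w0   [neg-implies-rule on 2]
6. Dia q, w0   [and-rule on 3]
7. not p, w0   [and-rule on 3]
8. not Box not (p or q), w0   [neg-and-rule on 5 (branches; this branch)]
9. q, w1   [Dia-rule on 6: fresh world w1, w0Rw1]
10. p and not (p or q), w1   [Box-rule on 4 via w0Rw1]
11. p, w1   [and-rule on 10]
12. not (p or q), w1   [and-rule on 10]
13. not p, w1   [neg-or-rule on 12]
14. not q, w1   [neg-or-rule on 12]
Accessibility: w0Rw1
Branch closes: p and not p both at w1.
Every branch closes; the branch above is one of them.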